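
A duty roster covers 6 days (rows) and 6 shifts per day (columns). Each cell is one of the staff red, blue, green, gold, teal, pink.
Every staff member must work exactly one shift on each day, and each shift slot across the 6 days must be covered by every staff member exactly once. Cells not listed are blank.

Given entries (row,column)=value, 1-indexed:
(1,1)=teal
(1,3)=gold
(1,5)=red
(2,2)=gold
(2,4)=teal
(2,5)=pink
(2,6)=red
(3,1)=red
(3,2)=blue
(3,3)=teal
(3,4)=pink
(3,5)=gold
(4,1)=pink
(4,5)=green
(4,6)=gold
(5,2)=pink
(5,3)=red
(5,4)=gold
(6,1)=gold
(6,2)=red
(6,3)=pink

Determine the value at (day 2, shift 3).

Day 1, shift 2: day 1 has {red, gold, teal} and shift 2 has {red, blue, gold, pink}, leaving only green.
Day 1, shift 4: day 1 has {red, green, gold, teal} and shift 4 has {gold, teal, pink}, leaving only blue.
Day 1, shift 6: day 1 has {red, blue, green, gold, teal} and shift 6 has {red, gold}, leaving only pink.
Day 3, shift 6: day 3 has {red, blue, gold, teal, pink} and shift 6 has {red, gold, pink}, leaving only green.
Day 4, shift 2: day 4 has {green, gold, pink} and shift 2 has {red, blue, green, gold, pink}, leaving only teal.
Day 4, shift 3: day 4 has {green, gold, teal, pink} and shift 3 has {red, gold, teal, pink}, leaving only blue.
Day 2 already has {red, gold, teal, pink} and shift 3 already has {red, blue, gold, teal, pink}, so day 2, shift 3 must be green.

green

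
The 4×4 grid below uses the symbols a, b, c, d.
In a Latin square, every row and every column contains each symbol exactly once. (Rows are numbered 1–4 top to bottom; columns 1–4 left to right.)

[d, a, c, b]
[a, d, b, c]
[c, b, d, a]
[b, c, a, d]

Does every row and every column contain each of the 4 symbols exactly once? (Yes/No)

Yes

Each row is a permutation of the 4 symbols, and so is each column.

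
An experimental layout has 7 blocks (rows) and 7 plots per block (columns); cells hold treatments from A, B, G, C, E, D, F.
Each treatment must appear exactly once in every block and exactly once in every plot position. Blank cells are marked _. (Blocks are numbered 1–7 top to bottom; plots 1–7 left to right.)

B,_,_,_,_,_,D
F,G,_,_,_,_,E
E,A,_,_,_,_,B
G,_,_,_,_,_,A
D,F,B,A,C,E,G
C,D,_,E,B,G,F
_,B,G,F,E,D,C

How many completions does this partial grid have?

Block 1, plot 2: eliminating its block and plot leaves {C, E}.
Block 1, plot 3: eliminating its block and plot leaves {A, C, E, F}.
Block 1, plot 4: eliminating its block and plot leaves {G, C}.
Block 1, plot 5: eliminating its block and plot leaves {A, G, F}.
Block 1, plot 6: eliminating its block and plot leaves {A, C, F}.
Block 2, plot 3: eliminating its block and plot leaves {A, C, D}.
Block 2, plot 4: eliminating its block and plot leaves {B, C, D}.
Block 2, plot 5: eliminating its block and plot leaves {A, D}.
Block 2, plot 6: eliminating its block and plot leaves {A, B, C}.
Block 3, plot 3: eliminating its block and plot leaves {C, D, F}.
Block 3, plot 4: eliminating its block and plot leaves {G, C, D}.
Block 3, plot 5: eliminating its block and plot leaves {G, D, F}.
Block 3, plot 6: eliminating its block and plot leaves {C, F}.
Block 4, plot 2: eliminating its block and plot leaves {C, E}.
Block 4, plot 3: eliminating its block and plot leaves {C, E, D, F}.
Block 4, plot 4: eliminating its block and plot leaves {B, C, D}.
Block 4, plot 5: eliminating its block and plot leaves {D, F}.
Block 4, plot 6: eliminating its block and plot leaves {B, C, F}.
Block 6, plot 3: eliminating its block and plot leaves {A}.
Block 7, plot 1: eliminating its block and plot leaves {A}.
Enumerating the assignments across these blanks that avoid any block or plot repeat gives 9 completions.

9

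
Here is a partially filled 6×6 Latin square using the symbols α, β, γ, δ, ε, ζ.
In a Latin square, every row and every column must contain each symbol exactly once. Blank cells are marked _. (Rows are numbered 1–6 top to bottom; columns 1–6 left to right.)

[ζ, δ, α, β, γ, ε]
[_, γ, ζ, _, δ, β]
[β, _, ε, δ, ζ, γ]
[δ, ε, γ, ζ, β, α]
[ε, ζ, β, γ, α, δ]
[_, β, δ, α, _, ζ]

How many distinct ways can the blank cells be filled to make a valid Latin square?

Row 2, column 1: eliminating its row and column leaves {α}.
Row 2, column 4: eliminating its row and column leaves {ε}.
Row 3, column 2: eliminating its row and column leaves {α}.
Row 6, column 1: eliminating its row and column leaves {γ}.
Row 6, column 5: eliminating its row and column leaves {ε}.
Only one assignment across all blanks avoids any row or column repeat, giving 1 completion.

1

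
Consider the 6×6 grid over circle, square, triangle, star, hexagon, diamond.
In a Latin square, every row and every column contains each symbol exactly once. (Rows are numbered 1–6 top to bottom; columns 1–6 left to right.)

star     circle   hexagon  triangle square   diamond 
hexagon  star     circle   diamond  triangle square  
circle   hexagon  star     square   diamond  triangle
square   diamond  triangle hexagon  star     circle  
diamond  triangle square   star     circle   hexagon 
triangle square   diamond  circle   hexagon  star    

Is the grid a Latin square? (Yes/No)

Each row is a permutation of the 6 symbols, and so is each column.

Yes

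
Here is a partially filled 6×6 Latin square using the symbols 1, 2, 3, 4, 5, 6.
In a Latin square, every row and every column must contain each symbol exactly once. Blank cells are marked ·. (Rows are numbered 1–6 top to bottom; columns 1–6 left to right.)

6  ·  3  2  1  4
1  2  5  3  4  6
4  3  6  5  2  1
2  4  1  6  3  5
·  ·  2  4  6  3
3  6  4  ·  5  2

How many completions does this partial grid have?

Row 1, column 2: eliminating its row and column leaves {5}.
Row 5, column 1: eliminating its row and column leaves {5}.
Row 5, column 2: eliminating its row and column leaves {1, 5}.
Row 6, column 4: eliminating its row and column leaves {1}.
Only one assignment across all blanks avoids any row or column repeat, giving 1 completion.

1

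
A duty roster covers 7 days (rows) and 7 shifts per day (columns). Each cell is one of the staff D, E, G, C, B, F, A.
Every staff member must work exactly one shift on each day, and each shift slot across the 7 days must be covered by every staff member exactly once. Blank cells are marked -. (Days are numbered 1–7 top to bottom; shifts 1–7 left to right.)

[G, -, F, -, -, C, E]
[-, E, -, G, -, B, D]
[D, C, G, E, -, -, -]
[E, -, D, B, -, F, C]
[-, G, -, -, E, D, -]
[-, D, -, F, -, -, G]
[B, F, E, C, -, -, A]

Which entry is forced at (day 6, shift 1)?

A

Day 3, shift 6: day 3 has {D, E, G, C} and shift 6 has {D, C, B, F}, leaving only A.
Day 4, shift 2: day 4 has {D, E, C, B, F} and shift 2 has {D, E, G, C, F}, leaving only A.
Day 1, shift 2: day 1 has {E, G, C, F} and shift 2 has {D, E, G, C, F, A}, leaving only B.
Day 4, shift 5: day 4 has {D, E, C, B, F, A} and shift 5 has {E}, leaving only G.
Day 5, shift 4: day 5 has {D, E, G} and shift 4 has {E, G, C, B, F}, leaving only A.
Day 1, shift 4: day 1 has {E, G, C, B, F} and shift 4 has {E, G, C, B, F, A}, leaving only D.
Day 1, shift 5: day 1 has {D, E, G, C, B, F} and shift 5 has {E, G}, leaving only A.
Day 6, shift 6: day 6 has {D, G, F} and shift 6 has {D, C, B, F, A}, leaving only E.
Day 7, shift 5: day 7 has {E, C, B, F, A} and shift 5 has {E, G, A}, leaving only D.
Day 7, shift 6: day 7 has {D, E, C, B, F, A} and shift 6 has {D, E, C, B, F, A}, leaving only G.
Day 6, shift 1 is narrowed to {C, A}.
If it were C, then day 6, shift 5 would be left with no valid symbol.
So day 6, shift 1 must be A.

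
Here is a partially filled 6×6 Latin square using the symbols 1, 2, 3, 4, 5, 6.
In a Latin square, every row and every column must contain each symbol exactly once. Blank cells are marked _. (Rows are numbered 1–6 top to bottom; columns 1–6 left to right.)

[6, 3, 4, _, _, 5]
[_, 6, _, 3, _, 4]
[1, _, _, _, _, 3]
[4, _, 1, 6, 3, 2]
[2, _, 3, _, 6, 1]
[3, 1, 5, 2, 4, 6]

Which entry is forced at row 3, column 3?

6

Row 1, column 4: row 1 has {3, 4, 5, 6} and column 4 has {2, 3, 6}, leaving only 1.
Row 1, column 5: row 1 has {1, 3, 4, 5, 6} and column 5 has {3, 4, 6}, leaving only 2.
Row 2, column 1: row 2 has {3, 4, 6} and column 1 has {1, 2, 3, 4, 6}, leaving only 5.
Row 2, column 3: row 2 has {3, 4, 5, 6} and column 3 has {1, 3, 4, 5}, leaving only 2.
Row 3 already has {1, 3} and column 3 already has {1, 2, 3, 4, 5}, so row 3, column 3 must be 6.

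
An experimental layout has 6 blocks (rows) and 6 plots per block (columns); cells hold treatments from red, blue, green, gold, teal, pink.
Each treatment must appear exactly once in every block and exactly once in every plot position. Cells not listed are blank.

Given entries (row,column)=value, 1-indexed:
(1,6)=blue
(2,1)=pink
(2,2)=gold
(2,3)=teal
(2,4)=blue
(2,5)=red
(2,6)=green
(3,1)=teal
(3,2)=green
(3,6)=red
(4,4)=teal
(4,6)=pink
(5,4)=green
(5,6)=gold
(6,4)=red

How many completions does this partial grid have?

44

Block 1, plot 1: eliminating its block and plot leaves {red, green, gold}.
Block 1, plot 2: eliminating its block and plot leaves {red, teal, pink}.
Block 1, plot 3: eliminating its block and plot leaves {red, green, gold, pink}.
Block 1, plot 4: eliminating its block and plot leaves {gold, pink}.
Block 1, plot 5: eliminating its block and plot leaves {green, gold, teal, pink}.
Block 3, plot 3: eliminating its block and plot leaves {blue, gold, pink}.
Block 3, plot 4: eliminating its block and plot leaves {gold, pink}.
Block 3, plot 5: eliminating its block and plot leaves {blue, gold, pink}.
Block 4, plot 1: eliminating its block and plot leaves {red, blue, green, gold}.
Block 4, plot 2: eliminating its block and plot leaves {red, blue}.
Block 4, plot 3: eliminating its block and plot leaves {red, blue, green, gold}.
Block 4, plot 5: eliminating its block and plot leaves {blue, green, gold}.
Block 5, plot 1: eliminating its block and plot leaves {red, blue}.
Block 5, plot 2: eliminating its block and plot leaves {red, blue, teal, pink}.
Block 5, plot 3: eliminating its block and plot leaves {red, blue, pink}.
Block 5, plot 5: eliminating its block and plot leaves {blue, teal, pink}.
Block 6, plot 1: eliminating its block and plot leaves {blue, green, gold}.
Block 6, plot 2: eliminating its block and plot leaves {blue, teal, pink}.
Block 6, plot 3: eliminating its block and plot leaves {blue, green, gold, pink}.
Block 6, plot 5: eliminating its block and plot leaves {blue, green, gold, teal, pink}.
Block 6, plot 6: eliminating its block and plot leaves {teal}.
Enumerating the assignments across these blanks that avoid any block or plot repeat gives 44 completions.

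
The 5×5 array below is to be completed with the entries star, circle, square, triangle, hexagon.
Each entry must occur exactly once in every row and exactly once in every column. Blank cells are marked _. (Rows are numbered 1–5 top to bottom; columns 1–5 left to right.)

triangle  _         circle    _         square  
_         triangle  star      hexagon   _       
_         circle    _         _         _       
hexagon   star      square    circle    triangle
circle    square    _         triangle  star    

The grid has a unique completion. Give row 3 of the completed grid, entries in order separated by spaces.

Row 3, column 5: row 3 has {circle} and column 5 has {star, square, triangle}, leaving only hexagon.
Row 3, column 3: row 3 has {circle, hexagon} and column 3 has {star, circle, square}, leaving only triangle.
Row 1, column 2: row 1 has {circle, square, triangle} and column 2 has {star, circle, square, triangle}, leaving only hexagon.
Row 1, column 4: row 1 has {circle, square, triangle, hexagon} and column 4 has {circle, triangle, hexagon}, leaving only star.
Row 3, column 4: row 3 has {circle, triangle, hexagon} and column 4 has {star, circle, triangle, hexagon}, leaving only square.
Row 3, column 1: row 3 has {circle, square, triangle, hexagon} and column 1 has {circle, triangle, hexagon}, leaving only star.
So row 3 reads: star circle triangle square hexagon.

star circle triangle square hexagon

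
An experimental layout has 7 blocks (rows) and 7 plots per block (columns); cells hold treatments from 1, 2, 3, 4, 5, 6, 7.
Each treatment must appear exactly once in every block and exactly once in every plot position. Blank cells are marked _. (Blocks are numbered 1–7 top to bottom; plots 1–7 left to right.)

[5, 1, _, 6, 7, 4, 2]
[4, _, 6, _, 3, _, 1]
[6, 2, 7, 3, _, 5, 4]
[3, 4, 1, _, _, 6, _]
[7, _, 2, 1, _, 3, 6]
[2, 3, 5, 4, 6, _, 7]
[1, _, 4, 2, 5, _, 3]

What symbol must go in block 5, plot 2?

Block 5 already has {1, 2, 3, 6, 7} and plot 2 already has {1, 2, 3, 4}, so block 5, plot 2 must be 5.

5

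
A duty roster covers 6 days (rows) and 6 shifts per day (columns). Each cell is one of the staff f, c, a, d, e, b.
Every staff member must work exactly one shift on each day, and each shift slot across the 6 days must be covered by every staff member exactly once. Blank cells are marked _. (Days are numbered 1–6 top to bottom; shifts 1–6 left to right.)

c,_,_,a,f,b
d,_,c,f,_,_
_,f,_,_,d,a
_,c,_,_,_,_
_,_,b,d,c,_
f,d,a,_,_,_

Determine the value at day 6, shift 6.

Day 1, shift 2: day 1 has {f, c, a, b} and shift 2 has {f, c, d}, leaving only e.
Day 1, shift 3: day 1 has {f, c, a, e, b} and shift 3 has {c, a, b}, leaving only d.
Day 2, shift 6: day 2 has {f, c, d} and shift 6 has {a, b}, leaving only e.
Day 6 already has {f, a, d} and shift 6 already has {a, e, b}, so day 6, shift 6 must be c.

c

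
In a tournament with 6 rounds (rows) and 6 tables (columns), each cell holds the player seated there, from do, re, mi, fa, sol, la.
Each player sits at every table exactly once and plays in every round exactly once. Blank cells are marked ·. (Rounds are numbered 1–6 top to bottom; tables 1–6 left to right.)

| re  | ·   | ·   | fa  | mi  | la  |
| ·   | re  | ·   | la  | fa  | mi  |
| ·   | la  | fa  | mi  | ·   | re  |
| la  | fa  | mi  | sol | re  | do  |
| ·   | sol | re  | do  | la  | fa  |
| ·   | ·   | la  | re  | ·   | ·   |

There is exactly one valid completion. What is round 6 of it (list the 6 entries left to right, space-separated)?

fa mi la re do sol

Round 6, table 6: round 6 has {re, la} and table 6 has {do, re, mi, fa, la}, leaving only sol.
Round 6, table 5: round 6 has {re, sol, la} and table 5 has {re, mi, fa, la}, leaving only do.
Round 6, table 2: round 6 has {do, re, sol, la} and table 2 has {re, fa, sol, la}, leaving only mi.
Round 6, table 1: round 6 has {do, re, mi, sol, la} and table 1 has {re, la}, leaving only fa.
So round 6 reads: fa mi la re do sol.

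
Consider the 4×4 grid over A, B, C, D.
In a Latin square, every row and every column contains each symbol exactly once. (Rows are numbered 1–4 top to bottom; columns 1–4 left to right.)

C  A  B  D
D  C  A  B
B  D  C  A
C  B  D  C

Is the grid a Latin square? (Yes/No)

Column 1 contains C twice (at rows 1 and 4), so it is not a permutation.

No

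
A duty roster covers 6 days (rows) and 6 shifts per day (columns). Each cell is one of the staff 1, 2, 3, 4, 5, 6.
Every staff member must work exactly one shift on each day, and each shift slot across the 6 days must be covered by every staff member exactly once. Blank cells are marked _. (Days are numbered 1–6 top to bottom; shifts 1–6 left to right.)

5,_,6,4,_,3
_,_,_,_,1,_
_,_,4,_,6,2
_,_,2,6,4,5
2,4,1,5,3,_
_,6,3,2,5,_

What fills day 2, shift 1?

6

Day 1, shift 5: day 1 has {3, 4, 5, 6} and shift 5 has {1, 3, 4, 5, 6}, leaving only 2.
Day 1, shift 2: day 1 has {2, 3, 4, 5, 6} and shift 2 has {4, 6}, leaving only 1.
Day 2, shift 3: day 2 has {1} and shift 3 has {1, 2, 3, 4, 6}, leaving only 5.
Day 2, shift 4: day 2 has {1, 5} and shift 4 has {2, 4, 5, 6}, leaving only 3.
Day 2, shift 2: day 2 has {1, 3, 5} and shift 2 has {1, 4, 6}, leaving only 2.
Day 3, shift 4: day 3 has {2, 4, 6} and shift 4 has {2, 3, 4, 5, 6}, leaving only 1.
Day 3, shift 1: day 3 has {1, 2, 4, 6} and shift 1 has {2, 5}, leaving only 3.
Day 3, shift 2: day 3 has {1, 2, 3, 4, 6} and shift 2 has {1, 2, 4, 6}, leaving only 5.
Day 4, shift 1: day 4 has {2, 4, 5, 6} and shift 1 has {2, 3, 5}, leaving only 1.
Day 4, shift 2: day 4 has {1, 2, 4, 5, 6} and shift 2 has {1, 2, 4, 5, 6}, leaving only 3.
Day 5, shift 6: day 5 has {1, 2, 3, 4, 5} and shift 6 has {2, 3, 5}, leaving only 6.
Day 2, shift 6: day 2 has {1, 2, 3, 5} and shift 6 has {2, 3, 5, 6}, leaving only 4.
Day 2 already has {1, 2, 3, 4, 5} and shift 1 already has {1, 2, 3, 5}, so day 2, shift 1 must be 6.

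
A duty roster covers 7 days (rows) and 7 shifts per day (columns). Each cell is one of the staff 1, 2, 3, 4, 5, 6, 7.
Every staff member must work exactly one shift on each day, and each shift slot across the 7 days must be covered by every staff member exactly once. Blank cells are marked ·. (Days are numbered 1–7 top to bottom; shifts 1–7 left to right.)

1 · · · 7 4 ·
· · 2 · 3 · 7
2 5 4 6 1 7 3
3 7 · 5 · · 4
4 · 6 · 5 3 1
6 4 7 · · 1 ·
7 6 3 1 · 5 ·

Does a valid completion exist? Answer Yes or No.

Yes

No day or shift among the givens repeats a symbol, and propagating forced cells runs into no contradiction.
One valid completion exists (for instance, 1 3 5 2 7 4 6 / 5 1 2 4 3 6 7 / 2 5 4 6 1 7 3 / 3 7 1 5 6 2 4 / 4 2 6 7 5 3 1 / 6 4 7 3 2 1 5 / 7 6 3 1 4 5 2).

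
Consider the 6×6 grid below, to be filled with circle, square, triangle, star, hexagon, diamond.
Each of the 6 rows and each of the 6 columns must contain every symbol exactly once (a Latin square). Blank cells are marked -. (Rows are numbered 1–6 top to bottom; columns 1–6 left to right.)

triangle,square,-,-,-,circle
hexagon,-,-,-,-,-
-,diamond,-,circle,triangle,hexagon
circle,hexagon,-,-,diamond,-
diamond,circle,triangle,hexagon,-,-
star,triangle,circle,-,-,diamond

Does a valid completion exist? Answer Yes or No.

No row or column among the givens repeats a symbol, and propagating forced cells runs into no contradiction.
One valid completion exists (for instance, triangle square hexagon diamond star circle / hexagon star diamond triangle circle square / square diamond star circle triangle hexagon / circle hexagon square star diamond triangle / diamond circle triangle hexagon square star / star triangle circle square hexagon diamond).

Yes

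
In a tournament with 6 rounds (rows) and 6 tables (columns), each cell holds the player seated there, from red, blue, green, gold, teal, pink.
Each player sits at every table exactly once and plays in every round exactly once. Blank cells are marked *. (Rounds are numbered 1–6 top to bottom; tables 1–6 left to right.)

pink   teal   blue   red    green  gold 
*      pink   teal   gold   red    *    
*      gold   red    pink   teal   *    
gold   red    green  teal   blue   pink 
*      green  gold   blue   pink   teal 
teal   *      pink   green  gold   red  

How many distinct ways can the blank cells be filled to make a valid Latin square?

2

Round 2, table 1: eliminating its round and table leaves {blue, green}.
Round 2, table 6: eliminating its round and table leaves {blue, green}.
Round 3, table 1: eliminating its round and table leaves {blue, green}.
Round 3, table 6: eliminating its round and table leaves {blue, green}.
Round 5, table 1: eliminating its round and table leaves {red}.
Round 6, table 2: eliminating its round and table leaves {blue}.
Enumerating the assignments across these blanks that avoid any round or table repeat gives 2 completions.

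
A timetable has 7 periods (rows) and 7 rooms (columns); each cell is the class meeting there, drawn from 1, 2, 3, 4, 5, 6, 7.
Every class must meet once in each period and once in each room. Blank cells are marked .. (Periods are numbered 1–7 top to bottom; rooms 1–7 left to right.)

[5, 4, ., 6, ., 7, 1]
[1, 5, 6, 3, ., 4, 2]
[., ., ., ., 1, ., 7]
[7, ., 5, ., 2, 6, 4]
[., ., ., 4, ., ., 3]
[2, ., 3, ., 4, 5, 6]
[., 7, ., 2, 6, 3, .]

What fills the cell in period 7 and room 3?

1

Period 1, room 3: period 1 has {1, 4, 5, 6, 7} and room 3 has {3, 5, 6}, leaving only 2.
Period 1, room 5: period 1 has {1, 2, 4, 5, 6, 7} and room 5 has {1, 2, 4, 6}, leaving only 3.
Period 2, room 5: period 2 has {1, 2, 3, 4, 5, 6} and room 5 has {1, 2, 3, 4, 6}, leaving only 7.
Period 3, room 3: period 3 has {1, 7} and room 3 has {2, 3, 5, 6}, leaving only 4.
Period 7 already has {2, 3, 6, 7} and room 3 already has {2, 3, 4, 5, 6}, so period 7, room 3 must be 1.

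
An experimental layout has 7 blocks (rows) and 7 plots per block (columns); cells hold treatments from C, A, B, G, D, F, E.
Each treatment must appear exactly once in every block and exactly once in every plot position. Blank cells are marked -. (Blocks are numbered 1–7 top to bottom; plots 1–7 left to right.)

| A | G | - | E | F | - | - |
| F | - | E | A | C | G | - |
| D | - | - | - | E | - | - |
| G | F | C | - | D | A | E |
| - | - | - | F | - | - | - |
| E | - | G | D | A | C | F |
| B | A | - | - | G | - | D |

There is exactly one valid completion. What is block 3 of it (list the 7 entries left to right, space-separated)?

D C B G E F A

Block 2, plot 7: block 2 has {C, A, G, F, E} and plot 7 has {D, F, E}, leaving only B.
Block 1, plot 7: block 1 has {A, G, F, E} and plot 7 has {B, D, F, E}, leaving only C.
Block 2, plot 2: block 2 has {C, A, B, G, F, E} and plot 2 has {A, G, F}, leaving only D.
Block 4, plot 4: block 4 has {C, A, G, D, F, E} and plot 4 has {A, D, F, E}, leaving only B.
Block 5, plot 1: block 5 has {F} and plot 1 has {A, B, G, D, F, E}, leaving only C.
Block 5, plot 5: block 5 has {C, F} and plot 5 has {C, A, G, D, F, E}, leaving only B.
Block 5, plot 2: block 5 has {C, B, F} and plot 2 has {A, G, D, F}, leaving only E.
Block 5, plot 6: block 5 has {C, B, F, E} and plot 6 has {C, A, G}, leaving only D.
Block 1, plot 6: block 1 has {C, A, G, F, E} and plot 6 has {C, A, G, D}, leaving only B.
Block 3, plot 6: block 3 has {D, E} and plot 6 has {C, A, B, G, D}, leaving only F.
Block 1, plot 3: block 1 has {C, A, B, G, F, E} and plot 3 has {C, G, E}, leaving only D.
Block 5, plot 3: block 5 has {C, B, D, F, E} and plot 3 has {C, G, D, E}, leaving only A.
Block 3, plot 3: block 3 has {D, F, E} and plot 3 has {C, A, G, D, E}, leaving only B.
Block 3, plot 2: block 3 has {B, D, F, E} and plot 2 has {A, G, D, F, E}, leaving only C.
Block 3, plot 4: block 3 has {C, B, D, F, E} and plot 4 has {A, B, D, F, E}, leaving only G.
Block 3, plot 7: block 3 has {C, B, G, D, F, E} and plot 7 has {C, B, D, F, E}, leaving only A.
So block 3 reads: D C B G E F A.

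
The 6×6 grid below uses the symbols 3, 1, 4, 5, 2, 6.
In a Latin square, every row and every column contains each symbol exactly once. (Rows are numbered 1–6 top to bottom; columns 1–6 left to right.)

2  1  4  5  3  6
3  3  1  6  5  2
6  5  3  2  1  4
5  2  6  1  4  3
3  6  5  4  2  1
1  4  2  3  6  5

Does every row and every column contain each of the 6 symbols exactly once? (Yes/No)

No

Column 1 contains 3 twice (at rows 2 and 5), so it is not a permutation.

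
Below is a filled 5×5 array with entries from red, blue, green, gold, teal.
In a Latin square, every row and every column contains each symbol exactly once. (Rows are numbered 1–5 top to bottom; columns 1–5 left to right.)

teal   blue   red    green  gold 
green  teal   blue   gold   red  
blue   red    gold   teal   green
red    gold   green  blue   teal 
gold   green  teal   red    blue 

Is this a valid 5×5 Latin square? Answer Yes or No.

Each row is a permutation of the 5 symbols, and so is each column.

Yes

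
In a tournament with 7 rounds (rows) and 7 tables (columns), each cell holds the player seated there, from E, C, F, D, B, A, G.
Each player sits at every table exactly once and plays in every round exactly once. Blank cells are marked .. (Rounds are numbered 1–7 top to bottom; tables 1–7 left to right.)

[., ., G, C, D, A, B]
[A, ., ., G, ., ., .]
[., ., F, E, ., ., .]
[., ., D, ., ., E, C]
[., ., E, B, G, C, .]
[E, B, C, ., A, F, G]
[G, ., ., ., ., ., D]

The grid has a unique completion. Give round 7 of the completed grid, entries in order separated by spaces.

G C A F E B D

Round 7, table 6: round 7 has {D, G} and table 6 has {E, C, F, A}, leaving only B.
Round 7, table 3: round 7 has {D, B, G} and table 3 has {E, C, F, D, G}, leaving only A.
Round 7, table 4: round 7 has {D, B, A, G} and table 4 has {E, C, B, G}, leaving only F.
Round 1, table 1: round 1 has {C, D, B, A, G} and table 1 has {E, A, G}, leaving only F.
Round 1, table 2: round 1 has {C, F, D, B, A, G} and table 2 has {B}, leaving only E.
Round 7, table 2: round 7 has {F, D, B, A, G} and table 2 has {E, B}, leaving only C.
Round 7, table 5: round 7 has {C, F, D, B, A, G} and table 5 has {D, A, G}, leaving only E.
So round 7 reads: G C A F E B D.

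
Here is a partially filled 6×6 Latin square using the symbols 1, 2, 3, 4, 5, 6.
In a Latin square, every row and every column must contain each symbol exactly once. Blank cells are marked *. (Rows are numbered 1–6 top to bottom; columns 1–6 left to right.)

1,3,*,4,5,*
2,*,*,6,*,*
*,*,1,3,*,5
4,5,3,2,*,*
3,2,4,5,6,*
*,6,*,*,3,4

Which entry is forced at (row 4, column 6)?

Row 2, column 3: row 2 has {2, 6} and column 3 has {1, 3, 4}, leaving only 5.
Row 3, column 1: row 3 has {1, 3, 5} and column 1 has {1, 2, 3, 4}, leaving only 6.
Row 3, column 2: row 3 has {1, 3, 5, 6} and column 2 has {2, 3, 5, 6}, leaving only 4.
Row 2, column 2: row 2 has {2, 5, 6} and column 2 has {2, 3, 4, 5, 6}, leaving only 1.
Row 2, column 5: row 2 has {1, 2, 5, 6} and column 5 has {3, 5, 6}, leaving only 4.
Row 2, column 6: row 2 has {1, 2, 4, 5, 6} and column 6 has {4, 5}, leaving only 3.
Row 3, column 5: row 3 has {1, 3, 4, 5, 6} and column 5 has {3, 4, 5, 6}, leaving only 2.
Row 4, column 5: row 4 has {2, 3, 4, 5} and column 5 has {2, 3, 4, 5, 6}, leaving only 1.
Row 4 already has {1, 2, 3, 4, 5} and column 6 already has {3, 4, 5}, so row 4, column 6 must be 6.

6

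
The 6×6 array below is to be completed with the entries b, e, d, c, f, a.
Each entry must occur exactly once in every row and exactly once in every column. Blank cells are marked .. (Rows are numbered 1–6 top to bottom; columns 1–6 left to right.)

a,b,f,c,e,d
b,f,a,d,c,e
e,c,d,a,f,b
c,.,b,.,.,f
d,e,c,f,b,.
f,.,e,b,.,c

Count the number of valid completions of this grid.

Row 4, column 2: eliminating its row and column leaves {d, a}.
Row 4, column 4: eliminating its row and column leaves {e}.
Row 4, column 5: eliminating its row and column leaves {d, a}.
Row 5, column 6: eliminating its row and column leaves {a}.
Row 6, column 2: eliminating its row and column leaves {d, a}.
Row 6, column 5: eliminating its row and column leaves {d, a}.
Enumerating the assignments across these blanks that avoid any row or column repeat gives 2 completions.

2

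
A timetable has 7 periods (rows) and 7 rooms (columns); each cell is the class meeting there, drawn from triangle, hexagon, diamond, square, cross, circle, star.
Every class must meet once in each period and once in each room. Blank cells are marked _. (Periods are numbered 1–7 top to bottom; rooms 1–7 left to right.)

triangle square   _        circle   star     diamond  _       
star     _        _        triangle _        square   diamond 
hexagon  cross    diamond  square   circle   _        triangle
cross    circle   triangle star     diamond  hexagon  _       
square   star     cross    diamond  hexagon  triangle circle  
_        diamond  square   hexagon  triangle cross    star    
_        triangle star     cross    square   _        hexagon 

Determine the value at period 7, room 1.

Period 1, room 3: period 1 has {triangle, diamond, square, circle, star} and room 3 has {triangle, diamond, square, cross, star}, leaving only hexagon.
Period 1, room 7: period 1 has {triangle, hexagon, diamond, square, circle, star} and room 7 has {triangle, hexagon, diamond, circle, star}, leaving only cross.
Period 2, room 2: period 2 has {triangle, diamond, square, star} and room 2 has {triangle, diamond, square, cross, circle, star}, leaving only hexagon.
Period 2, room 3: period 2 has {triangle, hexagon, diamond, square, star} and room 3 has {triangle, hexagon, diamond, square, cross, star}, leaving only circle.
Period 2, room 5: period 2 has {triangle, hexagon, diamond, square, circle, star} and room 5 has {triangle, hexagon, diamond, square, circle, star}, leaving only cross.
Period 3, room 6: period 3 has {triangle, hexagon, diamond, square, cross, circle} and room 6 has {triangle, hexagon, diamond, square, cross}, leaving only star.
Period 4, room 7: period 4 has {triangle, hexagon, diamond, cross, circle, star} and room 7 has {triangle, hexagon, diamond, cross, circle, star}, leaving only square.
Period 6, room 1: period 6 has {triangle, hexagon, diamond, square, cross, star} and room 1 has {triangle, hexagon, square, cross, star}, leaving only circle.
Period 7 already has {triangle, hexagon, square, cross, star} and room 1 already has {triangle, hexagon, square, cross, circle, star}, so period 7, room 1 must be diamond.

diamond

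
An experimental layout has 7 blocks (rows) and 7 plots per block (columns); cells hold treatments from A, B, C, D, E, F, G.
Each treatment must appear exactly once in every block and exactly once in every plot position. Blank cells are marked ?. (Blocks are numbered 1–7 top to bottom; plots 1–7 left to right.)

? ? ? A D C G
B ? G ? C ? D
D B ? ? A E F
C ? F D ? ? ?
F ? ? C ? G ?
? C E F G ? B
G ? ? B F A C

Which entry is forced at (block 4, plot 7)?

A

Block 1, plot 1: block 1 has {A, C, D, G} and plot 1 has {B, C, D, F, G}, leaving only E.
Block 1, plot 2: block 1 has {A, C, D, E, G} and plot 2 has {B, C}, leaving only F.
Block 1, plot 3: block 1 has {A, C, D, E, F, G} and plot 3 has {E, F, G}, leaving only B.
Block 2, plot 4: block 2 has {B, C, D, G} and plot 4 has {A, B, C, D, F}, leaving only E.
Block 2, plot 2: block 2 has {B, C, D, E, G} and plot 2 has {B, C, F}, leaving only A.
Block 2, plot 6: block 2 has {A, B, C, D, E, G} and plot 6 has {A, C, E, G}, leaving only F.
Block 3, plot 3: block 3 has {A, B, D, E, F} and plot 3 has {B, E, F, G}, leaving only C.
Block 3, plot 4: block 3 has {A, B, C, D, E, F} and plot 4 has {A, B, C, D, E, F}, leaving only G.
Block 4, plot 6: block 4 has {C, D, F} and plot 6 has {A, C, E, F, G}, leaving only B.
Block 4, plot 5: block 4 has {B, C, D, F} and plot 5 has {A, C, D, F, G}, leaving only E.
Block 4 already has {B, C, D, E, F} and plot 7 already has {B, C, D, F, G}, so block 4, plot 7 must be A.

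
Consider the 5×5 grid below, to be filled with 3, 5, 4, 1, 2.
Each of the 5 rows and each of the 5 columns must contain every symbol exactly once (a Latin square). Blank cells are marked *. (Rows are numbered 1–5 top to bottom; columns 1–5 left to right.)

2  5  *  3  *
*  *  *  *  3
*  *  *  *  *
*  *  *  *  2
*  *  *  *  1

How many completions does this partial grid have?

Row 1, column 3: eliminating its row and column leaves {4, 1}.
Row 1, column 5: eliminating its row and column leaves {4}.
Row 2, column 1: eliminating its row and column leaves {5, 4, 1}.
Row 2, column 2: eliminating its row and column leaves {4, 1, 2}.
Row 2, column 3: eliminating its row and column leaves {5, 4, 1, 2}.
Row 2, column 4: eliminating its row and column leaves {5, 4, 1, 2}.
Row 3, column 1: eliminating its row and column leaves {3, 5, 4, 1}.
Row 3, column 2: eliminating its row and column leaves {3, 4, 1, 2}.
Row 3, column 3: eliminating its row and column leaves {3, 5, 4, 1, 2}.
Row 3, column 4: eliminating its row and column leaves {5, 4, 1, 2}.
Row 3, column 5: eliminating its row and column leaves {5, 4}.
Row 4, column 1: eliminating its row and column leaves {3, 5, 4, 1}.
Row 4, column 2: eliminating its row and column leaves {3, 4, 1}.
Row 4, column 3: eliminating its row and column leaves {3, 5, 4, 1}.
Row 4, column 4: eliminating its row and column leaves {5, 4, 1}.
Row 5, column 1: eliminating its row and column leaves {3, 5, 4}.
Row 5, column 2: eliminating its row and column leaves {3, 4, 2}.
Row 5, column 3: eliminating its row and column leaves {3, 5, 4, 2}.
Row 5, column 4: eliminating its row and column leaves {5, 4, 2}.
Enumerating the assignments across these blanks that avoid any row or column repeat gives 56 completions.

56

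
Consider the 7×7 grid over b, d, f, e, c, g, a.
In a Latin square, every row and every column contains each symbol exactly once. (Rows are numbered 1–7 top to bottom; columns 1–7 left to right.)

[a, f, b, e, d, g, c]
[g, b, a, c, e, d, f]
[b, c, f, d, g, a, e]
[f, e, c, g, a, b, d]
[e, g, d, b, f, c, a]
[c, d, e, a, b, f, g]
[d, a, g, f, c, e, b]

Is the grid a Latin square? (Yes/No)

Each row is a permutation of the 7 symbols, and so is each column.

Yes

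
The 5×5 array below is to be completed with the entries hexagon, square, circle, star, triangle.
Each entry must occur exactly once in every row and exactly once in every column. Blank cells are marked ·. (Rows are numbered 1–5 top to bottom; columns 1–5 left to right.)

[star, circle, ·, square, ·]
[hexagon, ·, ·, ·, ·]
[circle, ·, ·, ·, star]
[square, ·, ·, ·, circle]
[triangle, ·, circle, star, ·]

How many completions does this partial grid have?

Row 1, column 3: eliminating its row and column leaves {hexagon, triangle}.
Row 1, column 5: eliminating its row and column leaves {hexagon, triangle}.
Row 2, column 2: eliminating its row and column leaves {square, star, triangle}.
Row 2, column 3: eliminating its row and column leaves {square, star, triangle}.
Row 2, column 4: eliminating its row and column leaves {circle, triangle}.
Row 2, column 5: eliminating its row and column leaves {square, triangle}.
Row 3, column 2: eliminating its row and column leaves {hexagon, square, triangle}.
Row 3, column 3: eliminating its row and column leaves {hexagon, square, triangle}.
Row 3, column 4: eliminating its row and column leaves {hexagon, triangle}.
Row 4, column 2: eliminating its row and column leaves {hexagon, star, triangle}.
Row 4, column 3: eliminating its row and column leaves {hexagon, star, triangle}.
Row 4, column 4: eliminating its row and column leaves {hexagon, triangle}.
Row 5, column 2: eliminating its row and column leaves {hexagon, square}.
Row 5, column 5: eliminating its row and column leaves {hexagon, square}.
Enumerating the assignments across these blanks that avoid any row or column repeat gives 5 completions.

5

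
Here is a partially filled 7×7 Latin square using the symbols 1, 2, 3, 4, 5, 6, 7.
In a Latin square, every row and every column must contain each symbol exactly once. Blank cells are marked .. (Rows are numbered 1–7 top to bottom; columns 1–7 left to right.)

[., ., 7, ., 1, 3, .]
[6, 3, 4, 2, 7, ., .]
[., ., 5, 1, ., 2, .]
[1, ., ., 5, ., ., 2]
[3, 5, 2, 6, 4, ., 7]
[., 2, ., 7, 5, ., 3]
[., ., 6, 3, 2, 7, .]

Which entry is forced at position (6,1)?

Row 6 already has {2, 3, 5, 7} and column 1 already has {1, 3, 6}, so row 6, column 1 must be 4.

4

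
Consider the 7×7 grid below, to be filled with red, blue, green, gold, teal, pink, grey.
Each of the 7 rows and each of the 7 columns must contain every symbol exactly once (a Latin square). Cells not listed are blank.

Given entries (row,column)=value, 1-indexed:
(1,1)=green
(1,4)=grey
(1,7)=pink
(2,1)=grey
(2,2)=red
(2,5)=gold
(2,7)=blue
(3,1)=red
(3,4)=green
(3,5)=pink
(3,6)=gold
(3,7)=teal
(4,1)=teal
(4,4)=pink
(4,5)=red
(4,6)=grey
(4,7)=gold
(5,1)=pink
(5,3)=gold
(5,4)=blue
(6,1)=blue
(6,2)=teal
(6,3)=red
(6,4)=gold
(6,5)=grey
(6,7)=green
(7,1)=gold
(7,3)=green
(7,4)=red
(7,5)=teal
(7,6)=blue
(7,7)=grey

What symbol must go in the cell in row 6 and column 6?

Row 6 already has {red, blue, green, gold, teal, grey} and column 6 already has {blue, gold, grey}, so row 6, column 6 must be pink.

pink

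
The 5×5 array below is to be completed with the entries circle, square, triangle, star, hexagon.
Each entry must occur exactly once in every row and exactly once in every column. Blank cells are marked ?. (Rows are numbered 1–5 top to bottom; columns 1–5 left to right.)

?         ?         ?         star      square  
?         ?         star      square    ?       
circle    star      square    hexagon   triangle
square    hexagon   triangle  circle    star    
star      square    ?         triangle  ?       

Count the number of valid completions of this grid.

2

Row 1, column 1: eliminating its row and column leaves {triangle, hexagon}.
Row 1, column 2: eliminating its row and column leaves {circle, triangle}.
Row 1, column 3: eliminating its row and column leaves {circle, hexagon}.
Row 2, column 1: eliminating its row and column leaves {triangle, hexagon}.
Row 2, column 2: eliminating its row and column leaves {circle, triangle}.
Row 2, column 5: eliminating its row and column leaves {circle, hexagon}.
Row 5, column 3: eliminating its row and column leaves {circle, hexagon}.
Row 5, column 5: eliminating its row and column leaves {circle, hexagon}.
Enumerating the assignments across these blanks that avoid any row or column repeat gives 2 completions.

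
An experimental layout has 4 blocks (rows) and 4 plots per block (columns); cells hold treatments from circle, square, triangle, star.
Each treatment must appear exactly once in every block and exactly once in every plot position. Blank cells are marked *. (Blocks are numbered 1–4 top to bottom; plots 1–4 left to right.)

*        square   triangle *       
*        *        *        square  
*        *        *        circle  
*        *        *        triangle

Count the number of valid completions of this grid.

4

Block 1, plot 1: eliminating its block and plot leaves {circle, star}.
Block 1, plot 4: eliminating its block and plot leaves {star}.
Block 2, plot 1: eliminating its block and plot leaves {circle, triangle, star}.
Block 2, plot 2: eliminating its block and plot leaves {circle, triangle, star}.
Block 2, plot 3: eliminating its block and plot leaves {circle, star}.
Block 3, plot 1: eliminating its block and plot leaves {square, triangle, star}.
Block 3, plot 2: eliminating its block and plot leaves {triangle, star}.
Block 3, plot 3: eliminating its block and plot leaves {square, star}.
Block 4, plot 1: eliminating its block and plot leaves {circle, square, star}.
Block 4, plot 2: eliminating its block and plot leaves {circle, star}.
Block 4, plot 3: eliminating its block and plot leaves {circle, square, star}.
Enumerating the assignments across these blanks that avoid any block or plot repeat gives 4 completions.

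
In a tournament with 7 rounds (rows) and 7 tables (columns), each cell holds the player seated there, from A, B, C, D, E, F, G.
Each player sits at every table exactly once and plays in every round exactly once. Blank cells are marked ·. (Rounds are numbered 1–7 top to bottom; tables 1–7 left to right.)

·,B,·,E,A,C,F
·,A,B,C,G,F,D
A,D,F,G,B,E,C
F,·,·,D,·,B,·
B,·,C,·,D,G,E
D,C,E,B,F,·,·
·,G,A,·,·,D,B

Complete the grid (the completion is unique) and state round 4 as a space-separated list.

Round 4, table 2: round 4 has {B, D, F} and table 2 has {A, B, C, D, G}, leaving only E.
Round 4, table 3: round 4 has {B, D, E, F} and table 3 has {A, B, C, E, F}, leaving only G.
Round 4, table 5: round 4 has {B, D, E, F, G} and table 5 has {A, B, D, F, G}, leaving only C.
Round 4, table 7: round 4 has {B, C, D, E, F, G} and table 7 has {B, C, D, E, F}, leaving only A.
So round 4 reads: F E G D C B A.

F E G D C B A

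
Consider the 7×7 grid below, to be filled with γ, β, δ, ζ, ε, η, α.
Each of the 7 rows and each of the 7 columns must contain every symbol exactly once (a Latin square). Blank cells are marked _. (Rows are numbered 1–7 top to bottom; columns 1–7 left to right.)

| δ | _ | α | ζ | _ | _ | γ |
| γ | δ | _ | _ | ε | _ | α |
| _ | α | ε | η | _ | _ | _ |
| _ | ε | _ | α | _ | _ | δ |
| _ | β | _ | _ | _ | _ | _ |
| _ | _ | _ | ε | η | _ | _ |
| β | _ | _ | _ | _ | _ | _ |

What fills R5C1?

ε

Row 1, column 2: row 1 has {γ, δ, ζ, α} and column 2 has {β, δ, ε, α}, leaving only η.
Row 1, column 5: row 1 has {γ, δ, ζ, η, α} and column 5 has {ε, η}, leaving only β.
Row 1, column 6: row 1 has {γ, β, δ, ζ, η, α} and column 6 has {}, leaving only ε.
Row 2, column 4: row 2 has {γ, δ, ε, α} and column 4 has {ζ, ε, η, α}, leaving only β.
Row 3, column 1: row 3 has {ε, η, α} and column 1 has {γ, β, δ}, leaving only ζ.
Row 3, column 7: row 3 has {ζ, ε, η, α} and column 7 has {γ, δ, α}, leaving only β.
Row 4, column 1: row 4 has {δ, ε, α} and column 1 has {γ, β, δ, ζ}, leaving only η.
Row 6, column 1: row 6 has {ε, η} and column 1 has {γ, β, δ, ζ, η}, leaving only α.
Row 5 already has {β} and column 1 already has {γ, β, δ, ζ, η, α}, so row 5, column 1 must be ε.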